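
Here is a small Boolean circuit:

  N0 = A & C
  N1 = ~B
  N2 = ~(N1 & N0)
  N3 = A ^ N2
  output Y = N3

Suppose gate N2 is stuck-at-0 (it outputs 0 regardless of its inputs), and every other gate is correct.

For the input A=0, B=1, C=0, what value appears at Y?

Propagate with N2 forced: N0=0, N1=0, N2=0 [stuck-at-0], N3=0.
So Y = 0. (Without the fault it would be 1.)

0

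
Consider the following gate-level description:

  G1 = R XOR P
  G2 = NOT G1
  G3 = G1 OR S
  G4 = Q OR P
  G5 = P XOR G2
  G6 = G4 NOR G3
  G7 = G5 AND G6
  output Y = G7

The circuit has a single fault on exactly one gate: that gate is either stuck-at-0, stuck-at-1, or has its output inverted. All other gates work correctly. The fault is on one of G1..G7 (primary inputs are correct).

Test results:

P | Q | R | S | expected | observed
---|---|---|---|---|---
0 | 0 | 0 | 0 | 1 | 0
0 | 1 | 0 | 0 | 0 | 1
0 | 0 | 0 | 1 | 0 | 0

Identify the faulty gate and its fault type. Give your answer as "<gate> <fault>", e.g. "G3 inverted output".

Fault-free values for test 1 (P=0, Q=0, R=0, S=0): G1=0, G2=1, G3=0, G4=0, G5=1, G6=1, G7=1, giving Y=1. Observed 0.
Test 1: faults giving observed 0 are {G1 stuck-at-1, G1 inverted output, G2 stuck-at-0, G2 inverted output, G3 stuck-at-1, G3 inverted output, G4 stuck-at-1, G4 inverted output, G5 stuck-at-0, G5 inverted output, G6 stuck-at-0, G6 inverted output, G7 stuck-at-0, G7 inverted output}.
Test 2 (P=0, Q=1, R=0, S=0): fault-free G1=0, G2=1, G3=0, G4=1, G5=1, G6=0, G7=0 → 0; observed 1. Eliminates G1 stuck-at-1, G1 inverted output, G2 stuck-at-0, G2 inverted output, G3 stuck-at-1, G3 inverted output, G4 stuck-at-1, G5 stuck-at-0, G5 inverted output, G6 stuck-at-0, G7 stuck-at-0.
Test 3 (P=0, Q=0, R=0, S=1): fault-free G1=0, G2=1, G3=1, G4=0, G5=1, G6=0, G7=0 → 0; observed 0. Eliminates G6 inverted output, G7 inverted output.
Only G4 inverted output is consistent with every test.

G4 inverted output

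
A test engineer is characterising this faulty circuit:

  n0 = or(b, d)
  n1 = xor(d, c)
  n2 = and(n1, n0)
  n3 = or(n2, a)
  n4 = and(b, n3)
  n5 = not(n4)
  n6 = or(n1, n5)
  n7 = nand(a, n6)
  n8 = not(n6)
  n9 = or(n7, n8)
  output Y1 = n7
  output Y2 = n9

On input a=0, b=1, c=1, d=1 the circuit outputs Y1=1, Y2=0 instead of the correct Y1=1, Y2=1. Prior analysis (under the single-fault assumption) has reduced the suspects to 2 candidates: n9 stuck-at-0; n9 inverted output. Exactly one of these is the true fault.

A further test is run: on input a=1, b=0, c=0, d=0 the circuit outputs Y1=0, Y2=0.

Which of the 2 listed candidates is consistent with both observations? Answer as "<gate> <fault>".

Evaluate each candidate on input a=1, b=0, c=0, d=0:
  n9 stuck-at-0: n0=0, n1=0, n2=0, n3=1, n4=0, n5=1, n6=1, n7=0, n8=0, n9=0 [stuck-at-0] → Y1=0, Y2=0 — matches
  n9 inverted output: n0=0, n1=0, n2=0, n3=1, n4=0, n5=1, n6=1, n7=0, n8=0, n9=1 [inverted output] → Y1=0, Y2=1 — eliminated
Only n9 stuck-at-0 reproduces the observed Y1=0, Y2=0.

n9 stuck-at-0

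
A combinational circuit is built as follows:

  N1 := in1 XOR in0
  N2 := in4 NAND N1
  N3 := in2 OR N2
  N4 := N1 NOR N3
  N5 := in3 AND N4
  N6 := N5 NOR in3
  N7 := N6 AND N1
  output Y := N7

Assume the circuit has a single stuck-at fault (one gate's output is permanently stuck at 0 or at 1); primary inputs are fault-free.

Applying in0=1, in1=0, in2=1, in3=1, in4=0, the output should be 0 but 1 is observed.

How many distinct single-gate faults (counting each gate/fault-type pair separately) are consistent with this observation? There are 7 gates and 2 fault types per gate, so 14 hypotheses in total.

2

Fault-free: N1=1, N2=1, N3=1, N4=0, N5=0, N6=0, N7=0 → 0. Observed 1.
  N1 stuck-at-0: output 0 ✗
  N1 stuck-at-1: output 0 ✗
  N2 stuck-at-0: output 0 ✗
  N2 stuck-at-1: output 0 ✗
  N3 stuck-at-0: output 0 ✗
  N3 stuck-at-1: output 0 ✗
  N4 stuck-at-0: output 0 ✗
  N4 stuck-at-1: output 0 ✗
  N5 stuck-at-0: output 0 ✗
  N5 stuck-at-1: output 0 ✗
  N6 stuck-at-0: output 0 ✗
  N6 stuck-at-1: output 1 ✓
  N7 stuck-at-0: output 0 ✗
  N7 stuck-at-1: output 1 ✓
Consistent faults: {N6 stuck-at-1, N7 stuck-at-1} — 2 in all.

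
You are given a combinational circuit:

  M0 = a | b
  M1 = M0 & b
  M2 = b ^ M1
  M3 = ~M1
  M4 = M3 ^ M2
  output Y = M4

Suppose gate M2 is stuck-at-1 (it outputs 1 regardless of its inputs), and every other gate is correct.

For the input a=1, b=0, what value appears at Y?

Propagate with M2 forced: M0=1, M1=0, M2=1 [stuck-at-1], M3=1, M4=0.
So Y = 0. (Without the fault it would be 1.)

0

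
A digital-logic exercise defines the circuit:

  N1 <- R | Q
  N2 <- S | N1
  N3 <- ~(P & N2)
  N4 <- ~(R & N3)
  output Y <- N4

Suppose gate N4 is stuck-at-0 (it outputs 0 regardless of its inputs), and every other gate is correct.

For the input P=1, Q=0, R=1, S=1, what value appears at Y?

0

Propagate with N4 forced: N1=1, N2=1, N3=0, N4=0 [stuck-at-0].
So Y = 0. (Without the fault it would be 1.)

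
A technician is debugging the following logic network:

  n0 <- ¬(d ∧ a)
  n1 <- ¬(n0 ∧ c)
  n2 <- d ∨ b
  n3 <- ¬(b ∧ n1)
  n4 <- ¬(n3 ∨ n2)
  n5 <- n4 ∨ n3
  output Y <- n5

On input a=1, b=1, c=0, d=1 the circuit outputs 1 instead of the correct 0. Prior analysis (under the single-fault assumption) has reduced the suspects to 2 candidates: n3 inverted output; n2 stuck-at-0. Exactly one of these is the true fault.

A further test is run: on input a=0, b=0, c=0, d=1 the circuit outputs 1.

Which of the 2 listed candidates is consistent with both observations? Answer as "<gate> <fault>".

n2 stuck-at-0

Evaluate each candidate on input a=0, b=0, c=0, d=1:
  n3 inverted output: n0=1, n1=1, n2=1, n3=0 [inverted output], n4=0, n5=0 → 0 — eliminated
  n2 stuck-at-0: n0=1, n1=1, n2=0 [stuck-at-0], n3=1, n4=0, n5=1 → 1 — matches
Only n2 stuck-at-0 reproduces the observed 1.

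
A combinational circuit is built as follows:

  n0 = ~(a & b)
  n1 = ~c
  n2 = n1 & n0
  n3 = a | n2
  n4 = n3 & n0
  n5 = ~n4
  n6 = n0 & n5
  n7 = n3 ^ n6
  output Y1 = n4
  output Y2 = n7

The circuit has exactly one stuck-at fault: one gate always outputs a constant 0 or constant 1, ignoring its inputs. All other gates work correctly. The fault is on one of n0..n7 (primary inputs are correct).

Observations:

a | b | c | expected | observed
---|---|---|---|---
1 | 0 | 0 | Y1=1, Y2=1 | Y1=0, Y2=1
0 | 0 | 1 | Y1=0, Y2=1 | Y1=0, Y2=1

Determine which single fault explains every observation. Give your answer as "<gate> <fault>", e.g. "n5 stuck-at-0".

Fault-free values for test 1 (a=1, b=0, c=0): n0=1, n1=1, n2=1, n3=1, n4=1, n5=0, n6=0, n7=1, giving Y1=1, Y2=1. Observed Y1=0, Y2=1.
Test 1: faults giving observed Y1=0, Y2=1 are {n0 stuck-at-0, n3 stuck-at-0}.
Test 2 (a=0, b=0, c=1): fault-free n0=1, n1=0, n2=0, n3=0, n4=0, n5=1, n6=1, n7=1 → Y1=0, Y2=1; observed Y1=0, Y2=1. Eliminates n0 stuck-at-0.
Only n3 stuck-at-0 is consistent with every test.

n3 stuck-at-0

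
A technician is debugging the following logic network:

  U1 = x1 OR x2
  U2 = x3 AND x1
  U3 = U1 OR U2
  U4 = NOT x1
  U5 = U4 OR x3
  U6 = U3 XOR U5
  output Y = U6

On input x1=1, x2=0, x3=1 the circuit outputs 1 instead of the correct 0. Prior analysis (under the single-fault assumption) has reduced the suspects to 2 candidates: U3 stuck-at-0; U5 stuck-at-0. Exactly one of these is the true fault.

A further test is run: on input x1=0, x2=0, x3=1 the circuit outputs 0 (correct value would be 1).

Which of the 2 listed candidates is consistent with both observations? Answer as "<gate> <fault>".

U5 stuck-at-0

Evaluate each candidate on input x1=0, x2=0, x3=1:
  U3 stuck-at-0: U1=0, U2=0, U3=0 [stuck-at-0], U4=1, U5=1, U6=1 → 1 — eliminated
  U5 stuck-at-0: U1=0, U2=0, U3=0, U4=1, U5=0 [stuck-at-0], U6=0 → 0 — matches
Only U5 stuck-at-0 reproduces the observed 0.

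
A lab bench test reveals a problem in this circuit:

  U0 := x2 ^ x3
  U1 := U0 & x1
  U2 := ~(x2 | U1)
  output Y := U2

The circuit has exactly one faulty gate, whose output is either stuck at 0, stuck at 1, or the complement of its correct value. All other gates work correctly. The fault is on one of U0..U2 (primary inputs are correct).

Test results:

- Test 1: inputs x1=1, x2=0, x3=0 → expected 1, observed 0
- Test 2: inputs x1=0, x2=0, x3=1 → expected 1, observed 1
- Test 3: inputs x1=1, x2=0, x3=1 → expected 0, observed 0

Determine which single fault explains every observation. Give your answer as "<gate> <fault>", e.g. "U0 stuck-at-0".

U0 stuck-at-1

Fault-free values for test 1 (x1=1, x2=0, x3=0): U0=0, U1=0, U2=1, giving Y=1. Observed 0.
Test 1: faults giving observed 0 are {U0 stuck-at-1, U0 inverted output, U1 stuck-at-1, U1 inverted output, U2 stuck-at-0, U2 inverted output}.
Test 2 (x1=0, x2=0, x3=1): fault-free U0=1, U1=0, U2=1 → 1; observed 1. Eliminates U1 stuck-at-1, U1 inverted output, U2 stuck-at-0, U2 inverted output.
Test 3 (x1=1, x2=0, x3=1): fault-free U0=1, U1=1, U2=0 → 0; observed 0. Eliminates U0 inverted output.
Only U0 stuck-at-1 is consistent with every test.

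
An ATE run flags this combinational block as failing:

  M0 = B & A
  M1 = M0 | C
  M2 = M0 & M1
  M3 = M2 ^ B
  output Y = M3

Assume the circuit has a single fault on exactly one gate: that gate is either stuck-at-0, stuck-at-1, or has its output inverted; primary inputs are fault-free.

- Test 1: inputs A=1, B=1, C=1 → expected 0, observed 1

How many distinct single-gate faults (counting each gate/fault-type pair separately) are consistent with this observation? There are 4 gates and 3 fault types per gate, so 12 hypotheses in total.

Fault-free: M0=1, M1=1, M2=1, M3=0 → 0. Observed 1.
  M0 stuck-at-0: output 1 ✓
  M0 stuck-at-1: output 0 ✗
  M0 inverted output: output 1 ✓
  M1 stuck-at-0: output 1 ✓
  M1 stuck-at-1: output 0 ✗
  M1 inverted output: output 1 ✓
  M2 stuck-at-0: output 1 ✓
  M2 stuck-at-1: output 0 ✗
  M2 inverted output: output 1 ✓
  M3 stuck-at-0: output 0 ✗
  M3 stuck-at-1: output 1 ✓
  M3 inverted output: output 1 ✓
Consistent faults: {M0 stuck-at-0, M0 inverted output, M1 stuck-at-0, M1 inverted output, M2 stuck-at-0, M2 inverted output, M3 stuck-at-1, M3 inverted output} — 8 in all.

8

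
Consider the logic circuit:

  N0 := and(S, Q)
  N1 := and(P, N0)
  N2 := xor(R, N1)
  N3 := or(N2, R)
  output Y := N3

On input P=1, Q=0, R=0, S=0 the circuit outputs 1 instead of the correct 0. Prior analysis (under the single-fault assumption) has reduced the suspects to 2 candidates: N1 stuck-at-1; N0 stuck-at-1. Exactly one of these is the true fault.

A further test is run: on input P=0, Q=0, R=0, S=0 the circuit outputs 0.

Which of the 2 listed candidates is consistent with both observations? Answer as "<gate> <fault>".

N0 stuck-at-1

Evaluate each candidate on input P=0, Q=0, R=0, S=0:
  N1 stuck-at-1: N0=0, N1=1 [stuck-at-1], N2=1, N3=1 → 1 — eliminated
  N0 stuck-at-1: N0=1 [stuck-at-1], N1=0, N2=0, N3=0 → 0 — matches
Only N0 stuck-at-1 reproduces the observed 0.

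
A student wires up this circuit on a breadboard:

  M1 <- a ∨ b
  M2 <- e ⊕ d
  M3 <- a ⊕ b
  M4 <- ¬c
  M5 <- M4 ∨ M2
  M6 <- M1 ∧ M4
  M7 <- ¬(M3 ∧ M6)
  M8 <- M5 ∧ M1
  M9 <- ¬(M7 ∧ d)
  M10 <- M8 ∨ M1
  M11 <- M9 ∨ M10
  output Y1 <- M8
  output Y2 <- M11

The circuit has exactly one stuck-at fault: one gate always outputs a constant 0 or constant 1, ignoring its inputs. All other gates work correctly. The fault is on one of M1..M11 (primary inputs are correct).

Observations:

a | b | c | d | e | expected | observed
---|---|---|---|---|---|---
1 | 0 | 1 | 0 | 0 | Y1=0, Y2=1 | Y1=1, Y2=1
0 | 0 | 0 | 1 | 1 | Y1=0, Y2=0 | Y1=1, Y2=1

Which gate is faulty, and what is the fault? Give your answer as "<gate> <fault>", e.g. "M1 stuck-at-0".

M8 stuck-at-1

Fault-free values for test 1 (a=1, b=0, c=1, d=0, e=0): M1=1, M2=0, M3=1, M4=0, M5=0, M6=0, M7=1, M8=0, M9=1, M10=1, M11=1, giving Y1=0, Y2=1. Observed Y1=1, Y2=1.
Test 1: faults giving observed Y1=1, Y2=1 are {M2 stuck-at-1, M4 stuck-at-1, M5 stuck-at-1, M8 stuck-at-1}.
Test 2 (a=0, b=0, c=0, d=1, e=1): fault-free M1=0, M2=0, M3=0, M4=1, M5=1, M6=0, M7=1, M8=0, M9=0, M10=0, M11=0 → Y1=0, Y2=0; observed Y1=1, Y2=1. Eliminates M2 stuck-at-1, M4 stuck-at-1, M5 stuck-at-1.
Only M8 stuck-at-1 is consistent with every test.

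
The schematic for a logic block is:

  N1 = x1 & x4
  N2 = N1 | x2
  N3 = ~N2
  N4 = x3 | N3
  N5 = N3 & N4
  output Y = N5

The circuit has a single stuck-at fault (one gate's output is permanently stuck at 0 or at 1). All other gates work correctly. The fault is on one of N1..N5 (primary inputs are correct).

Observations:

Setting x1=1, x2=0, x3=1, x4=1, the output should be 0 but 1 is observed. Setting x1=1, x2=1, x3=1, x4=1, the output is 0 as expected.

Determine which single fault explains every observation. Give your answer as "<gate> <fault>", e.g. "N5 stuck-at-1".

Fault-free values for test 1 (x1=1, x2=0, x3=1, x4=1): N1=1, N2=1, N3=0, N4=1, N5=0, giving Y=0. Observed 1.
Test 1: faults giving observed 1 are {N1 stuck-at-0, N2 stuck-at-0, N3 stuck-at-1, N5 stuck-at-1}.
Test 2 (x1=1, x2=1, x3=1, x4=1): fault-free N1=1, N2=1, N3=0, N4=1, N5=0 → 0; observed 0. Eliminates N2 stuck-at-0, N3 stuck-at-1, N5 stuck-at-1.
Only N1 stuck-at-0 is consistent with every test.

N1 stuck-at-0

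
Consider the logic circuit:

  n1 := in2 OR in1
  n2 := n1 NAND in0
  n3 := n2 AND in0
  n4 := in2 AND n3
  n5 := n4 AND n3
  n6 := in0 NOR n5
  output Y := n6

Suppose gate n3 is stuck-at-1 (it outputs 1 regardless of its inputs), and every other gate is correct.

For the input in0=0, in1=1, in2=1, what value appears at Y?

Propagate with n3 forced: n1=1, n2=1, n3=1 [stuck-at-1], n4=1, n5=1, n6=0.
So Y = 0. (Without the fault it would be 1.)

0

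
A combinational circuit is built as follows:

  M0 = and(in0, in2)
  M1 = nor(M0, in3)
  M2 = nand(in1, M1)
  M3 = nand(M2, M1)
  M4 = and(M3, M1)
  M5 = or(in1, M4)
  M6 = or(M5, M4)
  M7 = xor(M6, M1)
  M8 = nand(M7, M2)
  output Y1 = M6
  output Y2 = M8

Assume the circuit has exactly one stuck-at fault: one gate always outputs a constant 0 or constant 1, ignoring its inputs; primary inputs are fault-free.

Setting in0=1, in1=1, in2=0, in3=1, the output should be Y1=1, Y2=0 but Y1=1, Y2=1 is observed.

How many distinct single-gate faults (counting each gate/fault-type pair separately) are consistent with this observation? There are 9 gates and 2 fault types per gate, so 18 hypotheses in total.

4

Fault-free: M0=0, M1=0, M2=1, M3=1, M4=0, M5=1, M6=1, M7=1, M8=0 → Y1=1, Y2=0. Observed Y1=1, Y2=1.
  M0: none of the 2 fault types match ✗
  M1: stuck-at-1 ✓; others ✗
  M2: stuck-at-0 ✓; others ✗
  M3: none of the 2 fault types match ✗
  M4: none of the 2 fault types match ✗
  M5: none of the 2 fault types match ✗
  M6: none of the 2 fault types match ✗
  M7: stuck-at-0 ✓; others ✗
  M8: stuck-at-1 ✓; others ✗
Consistent faults: {M1 stuck-at-1, M2 stuck-at-0, M7 stuck-at-0, M8 stuck-at-1} — 4 in all.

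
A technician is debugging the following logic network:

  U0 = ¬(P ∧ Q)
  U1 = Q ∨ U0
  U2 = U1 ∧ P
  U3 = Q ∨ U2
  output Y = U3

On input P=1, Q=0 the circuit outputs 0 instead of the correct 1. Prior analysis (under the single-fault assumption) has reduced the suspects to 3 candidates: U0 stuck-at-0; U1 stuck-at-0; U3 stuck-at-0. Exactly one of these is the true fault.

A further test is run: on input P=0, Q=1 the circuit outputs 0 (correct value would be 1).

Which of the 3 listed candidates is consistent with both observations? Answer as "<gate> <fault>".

Evaluate each candidate on input P=0, Q=1:
  U0 stuck-at-0: U0=0 [stuck-at-0], U1=1, U2=0, U3=1 → 1 — eliminated
  U1 stuck-at-0: U0=1, U1=0 [stuck-at-0], U2=0, U3=1 → 1 — eliminated
  U3 stuck-at-0: U0=1, U1=1, U2=0, U3=0 [stuck-at-0] → 0 — matches
Only U3 stuck-at-0 reproduces the observed 0.

U3 stuck-at-0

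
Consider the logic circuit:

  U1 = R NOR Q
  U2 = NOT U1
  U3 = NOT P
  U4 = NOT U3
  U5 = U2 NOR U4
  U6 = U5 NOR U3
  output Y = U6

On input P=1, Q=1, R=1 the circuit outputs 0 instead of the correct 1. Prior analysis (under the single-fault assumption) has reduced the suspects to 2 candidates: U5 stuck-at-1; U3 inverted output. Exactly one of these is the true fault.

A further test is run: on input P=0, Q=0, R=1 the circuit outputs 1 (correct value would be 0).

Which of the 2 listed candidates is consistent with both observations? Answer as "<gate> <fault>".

U3 inverted output

Evaluate each candidate on input P=0, Q=0, R=1:
  U5 stuck-at-1: U1=0, U2=1, U3=1, U4=0, U5=1 [stuck-at-1], U6=0 → 0 — eliminated
  U3 inverted output: U1=0, U2=1, U3=0 [inverted output], U4=1, U5=0, U6=1 → 1 — matches
Only U3 inverted output reproduces the observed 1.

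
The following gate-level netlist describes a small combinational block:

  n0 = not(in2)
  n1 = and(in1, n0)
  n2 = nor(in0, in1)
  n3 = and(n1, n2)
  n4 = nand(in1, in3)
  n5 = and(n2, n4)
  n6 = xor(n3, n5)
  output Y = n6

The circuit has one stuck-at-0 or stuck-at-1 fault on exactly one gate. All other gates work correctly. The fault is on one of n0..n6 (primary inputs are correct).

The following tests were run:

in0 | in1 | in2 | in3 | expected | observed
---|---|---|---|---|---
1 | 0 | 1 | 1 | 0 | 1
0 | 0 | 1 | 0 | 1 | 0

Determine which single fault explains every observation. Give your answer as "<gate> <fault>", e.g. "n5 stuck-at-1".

n3 stuck-at-1

Fault-free values for test 1 (in0=1, in1=0, in2=1, in3=1): n0=0, n1=0, n2=0, n3=0, n4=1, n5=0, n6=0, giving Y=0. Observed 1.
Test 1: faults giving observed 1 are {n2 stuck-at-1, n3 stuck-at-1, n5 stuck-at-1, n6 stuck-at-1}.
Test 2 (in0=0, in1=0, in2=1, in3=0): fault-free n0=0, n1=0, n2=1, n3=0, n4=1, n5=1, n6=1 → 1; observed 0. Eliminates n2 stuck-at-1, n5 stuck-at-1, n6 stuck-at-1.
Only n3 stuck-at-1 is consistent with every test.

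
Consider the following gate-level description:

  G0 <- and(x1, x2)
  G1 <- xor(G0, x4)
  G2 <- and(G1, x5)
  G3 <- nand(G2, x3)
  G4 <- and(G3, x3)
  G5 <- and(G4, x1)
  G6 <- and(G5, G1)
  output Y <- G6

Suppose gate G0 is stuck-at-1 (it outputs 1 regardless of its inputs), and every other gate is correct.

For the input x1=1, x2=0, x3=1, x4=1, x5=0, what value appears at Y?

Propagate with G0 forced: G0=1 [stuck-at-1], G1=0, G2=0, G3=1, G4=1, G5=1, G6=0.
So Y = 0. (Without the fault it would be 1.)

0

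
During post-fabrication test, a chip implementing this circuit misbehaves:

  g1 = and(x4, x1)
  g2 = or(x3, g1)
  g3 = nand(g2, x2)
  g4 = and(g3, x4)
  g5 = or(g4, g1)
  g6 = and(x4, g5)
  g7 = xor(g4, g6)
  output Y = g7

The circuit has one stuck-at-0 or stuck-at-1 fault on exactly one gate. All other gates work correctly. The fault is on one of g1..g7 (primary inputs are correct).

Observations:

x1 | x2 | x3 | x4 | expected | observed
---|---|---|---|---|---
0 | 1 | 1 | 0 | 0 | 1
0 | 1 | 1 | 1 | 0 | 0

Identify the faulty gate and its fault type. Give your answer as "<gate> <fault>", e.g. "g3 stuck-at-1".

Fault-free values for test 1 (x1=0, x2=1, x3=1, x4=0): g1=0, g2=1, g3=0, g4=0, g5=0, g6=0, g7=0, giving Y=0. Observed 1.
Test 1: faults giving observed 1 are {g4 stuck-at-1, g6 stuck-at-1, g7 stuck-at-1}.
Test 2 (x1=0, x2=1, x3=1, x4=1): fault-free g1=0, g2=1, g3=0, g4=0, g5=0, g6=0, g7=0 → 0; observed 0. Eliminates g6 stuck-at-1, g7 stuck-at-1.
Only g4 stuck-at-1 is consistent with every test.

g4 stuck-at-1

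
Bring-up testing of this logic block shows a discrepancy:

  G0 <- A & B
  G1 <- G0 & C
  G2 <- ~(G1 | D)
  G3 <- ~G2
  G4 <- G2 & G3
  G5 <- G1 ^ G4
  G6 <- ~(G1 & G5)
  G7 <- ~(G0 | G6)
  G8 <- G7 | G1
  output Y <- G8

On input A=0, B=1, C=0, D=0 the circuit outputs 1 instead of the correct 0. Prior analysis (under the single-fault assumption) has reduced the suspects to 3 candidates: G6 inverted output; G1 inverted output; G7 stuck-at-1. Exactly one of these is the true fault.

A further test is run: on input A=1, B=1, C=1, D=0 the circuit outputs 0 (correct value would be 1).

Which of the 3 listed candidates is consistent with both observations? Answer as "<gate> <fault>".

Evaluate each candidate on input A=1, B=1, C=1, D=0:
  G6 inverted output: G0=1, G1=1, G2=0, G3=1, G4=0, G5=1, G6=1 [inverted output], G7=0, G8=1 → 1 — eliminated
  G1 inverted output: G0=1, G1=0 [inverted output], G2=1, G3=0, G4=0, G5=0, G6=1, G7=0, G8=0 → 0 — matches
  G7 stuck-at-1: G0=1, G1=1, G2=0, G3=1, G4=0, G5=1, G6=0, G7=1 [stuck-at-1], G8=1 → 1 — eliminated
Only G1 inverted output reproduces the observed 0.

G1 inverted output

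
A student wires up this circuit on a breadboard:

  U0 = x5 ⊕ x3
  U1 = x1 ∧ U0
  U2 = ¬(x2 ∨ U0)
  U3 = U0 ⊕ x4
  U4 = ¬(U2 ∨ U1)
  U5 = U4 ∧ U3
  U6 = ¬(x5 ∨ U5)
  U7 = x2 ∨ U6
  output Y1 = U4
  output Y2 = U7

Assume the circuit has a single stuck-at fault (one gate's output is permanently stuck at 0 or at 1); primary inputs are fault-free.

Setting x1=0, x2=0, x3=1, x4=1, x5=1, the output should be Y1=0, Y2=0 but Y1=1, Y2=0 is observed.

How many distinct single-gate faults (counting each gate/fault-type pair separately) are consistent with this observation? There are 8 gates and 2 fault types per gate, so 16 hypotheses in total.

3

Fault-free: U0=0, U1=0, U2=1, U3=1, U4=0, U5=0, U6=0, U7=0 → Y1=0, Y2=0. Observed Y1=1, Y2=0.
  U0: stuck-at-1 ✓; others ✗
  U1: none of the 2 fault types match ✗
  U2: stuck-at-0 ✓; others ✗
  U3: none of the 2 fault types match ✗
  U4: stuck-at-1 ✓; others ✗
  U5: none of the 2 fault types match ✗
  U6: none of the 2 fault types match ✗
  U7: none of the 2 fault types match ✗
Consistent faults: {U0 stuck-at-1, U2 stuck-at-0, U4 stuck-at-1} — 3 in all.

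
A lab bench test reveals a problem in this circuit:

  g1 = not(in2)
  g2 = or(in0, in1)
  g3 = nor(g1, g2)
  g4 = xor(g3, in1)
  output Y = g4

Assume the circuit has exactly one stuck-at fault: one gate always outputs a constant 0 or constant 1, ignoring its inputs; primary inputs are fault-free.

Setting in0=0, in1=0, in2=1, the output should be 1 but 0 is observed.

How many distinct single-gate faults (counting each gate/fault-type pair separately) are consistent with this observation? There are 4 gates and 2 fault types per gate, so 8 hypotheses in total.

Fault-free: g1=0, g2=0, g3=1, g4=1 → 1. Observed 0.
  g1 stuck-at-0: output 1 ✗
  g1 stuck-at-1: output 0 ✓
  g2 stuck-at-0: output 1 ✗
  g2 stuck-at-1: output 0 ✓
  g3 stuck-at-0: output 0 ✓
  g3 stuck-at-1: output 1 ✗
  g4 stuck-at-0: output 0 ✓
  g4 stuck-at-1: output 1 ✗
Consistent faults: {g1 stuck-at-1, g2 stuck-at-1, g3 stuck-at-0, g4 stuck-at-0} — 4 in all.

4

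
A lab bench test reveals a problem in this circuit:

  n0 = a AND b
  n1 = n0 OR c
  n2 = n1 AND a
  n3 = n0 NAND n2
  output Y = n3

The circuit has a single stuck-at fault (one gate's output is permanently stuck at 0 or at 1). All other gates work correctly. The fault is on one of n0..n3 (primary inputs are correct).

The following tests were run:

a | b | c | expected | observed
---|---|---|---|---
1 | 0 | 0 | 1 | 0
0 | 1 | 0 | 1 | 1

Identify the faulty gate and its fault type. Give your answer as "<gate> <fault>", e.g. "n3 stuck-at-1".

n0 stuck-at-1

Fault-free values for test 1 (a=1, b=0, c=0): n0=0, n1=0, n2=0, n3=1, giving Y=1. Observed 0.
Test 1: faults giving observed 0 are {n0 stuck-at-1, n3 stuck-at-0}.
Test 2 (a=0, b=1, c=0): fault-free n0=0, n1=0, n2=0, n3=1 → 1; observed 1. Eliminates n3 stuck-at-0.
Only n0 stuck-at-1 is consistent with every test.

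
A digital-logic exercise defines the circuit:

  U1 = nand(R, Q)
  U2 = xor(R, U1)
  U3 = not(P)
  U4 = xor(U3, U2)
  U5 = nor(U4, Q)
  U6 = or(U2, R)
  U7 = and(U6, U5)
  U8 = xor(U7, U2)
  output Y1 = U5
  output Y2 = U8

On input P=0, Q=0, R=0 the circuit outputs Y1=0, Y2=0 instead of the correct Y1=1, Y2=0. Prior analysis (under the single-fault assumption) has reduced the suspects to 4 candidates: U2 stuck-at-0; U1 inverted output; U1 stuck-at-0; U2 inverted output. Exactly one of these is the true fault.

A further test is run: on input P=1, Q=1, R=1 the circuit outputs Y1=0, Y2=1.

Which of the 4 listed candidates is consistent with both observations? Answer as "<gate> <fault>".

Evaluate each candidate on input P=1, Q=1, R=1:
  U2 stuck-at-0: U1=0, U2=0 [stuck-at-0], U3=0, U4=0, U5=0, U6=1, U7=0, U8=0 → Y1=0, Y2=0 — eliminated
  U1 inverted output: U1=1 [inverted output], U2=0, U3=0, U4=0, U5=0, U6=1, U7=0, U8=0 → Y1=0, Y2=0 — eliminated
  U1 stuck-at-0: U1=0 [stuck-at-0], U2=1, U3=0, U4=1, U5=0, U6=1, U7=0, U8=1 → Y1=0, Y2=1 — matches
  U2 inverted output: U1=0, U2=0 [inverted output], U3=0, U4=0, U5=0, U6=1, U7=0, U8=0 → Y1=0, Y2=0 — eliminated
Only U1 stuck-at-0 reproduces the observed Y1=0, Y2=1.

U1 stuck-at-0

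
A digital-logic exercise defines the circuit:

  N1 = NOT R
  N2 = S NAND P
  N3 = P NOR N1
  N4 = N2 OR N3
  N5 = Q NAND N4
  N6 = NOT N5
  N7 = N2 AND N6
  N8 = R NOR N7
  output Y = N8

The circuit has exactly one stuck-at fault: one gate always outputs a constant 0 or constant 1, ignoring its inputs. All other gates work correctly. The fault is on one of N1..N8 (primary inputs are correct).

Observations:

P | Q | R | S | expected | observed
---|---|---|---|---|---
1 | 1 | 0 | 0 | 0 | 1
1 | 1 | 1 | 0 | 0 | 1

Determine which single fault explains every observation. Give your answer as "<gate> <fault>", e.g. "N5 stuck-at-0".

N8 stuck-at-1

Fault-free values for test 1 (P=1, Q=1, R=0, S=0): N1=1, N2=1, N3=0, N4=1, N5=0, N6=1, N7=1, N8=0, giving Y=0. Observed 1.
Test 1: faults giving observed 1 are {N2 stuck-at-0, N4 stuck-at-0, N5 stuck-at-1, N6 stuck-at-0, N7 stuck-at-0, N8 stuck-at-1}.
Test 2 (P=1, Q=1, R=1, S=0): fault-free N1=0, N2=1, N3=0, N4=1, N5=0, N6=1, N7=1, N8=0 → 0; observed 1. Eliminates N2 stuck-at-0, N4 stuck-at-0, N5 stuck-at-1, N6 stuck-at-0, N7 stuck-at-0.
Only N8 stuck-at-1 is consistent with every test.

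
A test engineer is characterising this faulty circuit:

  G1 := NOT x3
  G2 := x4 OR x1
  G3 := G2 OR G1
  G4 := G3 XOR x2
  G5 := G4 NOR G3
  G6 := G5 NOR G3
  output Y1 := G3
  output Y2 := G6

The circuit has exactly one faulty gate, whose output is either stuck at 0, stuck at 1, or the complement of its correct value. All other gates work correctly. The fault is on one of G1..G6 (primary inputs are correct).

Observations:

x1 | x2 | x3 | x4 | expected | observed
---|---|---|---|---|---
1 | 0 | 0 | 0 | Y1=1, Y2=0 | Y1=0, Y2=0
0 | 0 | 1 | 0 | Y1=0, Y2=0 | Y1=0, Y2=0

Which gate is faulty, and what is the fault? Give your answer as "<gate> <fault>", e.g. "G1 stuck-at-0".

G3 stuck-at-0

Fault-free values for test 1 (x1=1, x2=0, x3=0, x4=0): G1=1, G2=1, G3=1, G4=1, G5=0, G6=0, giving Y1=1, Y2=0. Observed Y1=0, Y2=0.
Test 1: faults giving observed Y1=0, Y2=0 are {G3 stuck-at-0, G3 inverted output}.
Test 2 (x1=0, x2=0, x3=1, x4=0): fault-free G1=0, G2=0, G3=0, G4=0, G5=1, G6=0 → Y1=0, Y2=0; observed Y1=0, Y2=0. Eliminates G3 inverted output.
Only G3 stuck-at-0 is consistent with every test.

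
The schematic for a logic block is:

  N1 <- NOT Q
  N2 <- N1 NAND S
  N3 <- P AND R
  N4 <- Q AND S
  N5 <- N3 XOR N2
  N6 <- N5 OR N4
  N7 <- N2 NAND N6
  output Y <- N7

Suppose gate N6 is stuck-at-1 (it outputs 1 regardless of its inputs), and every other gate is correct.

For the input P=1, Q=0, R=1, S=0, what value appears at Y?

0

Propagate with N6 forced: N1=1, N2=1, N3=1, N4=0, N5=0, N6=1 [stuck-at-1], N7=0.
So Y = 0. (Without the fault it would be 1.)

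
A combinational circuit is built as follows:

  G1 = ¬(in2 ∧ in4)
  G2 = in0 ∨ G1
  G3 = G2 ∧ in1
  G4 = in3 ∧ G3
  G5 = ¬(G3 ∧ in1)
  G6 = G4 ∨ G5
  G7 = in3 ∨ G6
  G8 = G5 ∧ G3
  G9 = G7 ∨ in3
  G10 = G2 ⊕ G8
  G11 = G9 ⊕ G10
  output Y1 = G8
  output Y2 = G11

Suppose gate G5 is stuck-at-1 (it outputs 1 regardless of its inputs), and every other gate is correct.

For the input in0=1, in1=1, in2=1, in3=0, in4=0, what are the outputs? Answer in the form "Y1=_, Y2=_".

Propagate with G5 forced: G1=1, G2=1, G3=1, G4=0, G5=1 [stuck-at-1], G6=1, G7=1, G8=1, G9=1, G10=0, G11=1.
So the outputs are Y1=1, Y2=1. (Without the fault they would be Y1=0, Y2=1.)

Y1=1, Y2=1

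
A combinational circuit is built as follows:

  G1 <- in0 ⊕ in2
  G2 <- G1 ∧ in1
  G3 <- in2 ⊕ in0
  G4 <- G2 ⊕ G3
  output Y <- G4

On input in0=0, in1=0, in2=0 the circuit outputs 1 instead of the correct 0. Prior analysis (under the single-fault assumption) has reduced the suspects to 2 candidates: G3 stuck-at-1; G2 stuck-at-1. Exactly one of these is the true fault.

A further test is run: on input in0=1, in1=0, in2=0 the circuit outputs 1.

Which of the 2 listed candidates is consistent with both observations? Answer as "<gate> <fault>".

Evaluate each candidate on input in0=1, in1=0, in2=0:
  G3 stuck-at-1: G1=1, G2=0, G3=1 [stuck-at-1], G4=1 → 1 — matches
  G2 stuck-at-1: G1=1, G2=1 [stuck-at-1], G3=1, G4=0 → 0 — eliminated
Only G3 stuck-at-1 reproduces the observed 1.

G3 stuck-at-1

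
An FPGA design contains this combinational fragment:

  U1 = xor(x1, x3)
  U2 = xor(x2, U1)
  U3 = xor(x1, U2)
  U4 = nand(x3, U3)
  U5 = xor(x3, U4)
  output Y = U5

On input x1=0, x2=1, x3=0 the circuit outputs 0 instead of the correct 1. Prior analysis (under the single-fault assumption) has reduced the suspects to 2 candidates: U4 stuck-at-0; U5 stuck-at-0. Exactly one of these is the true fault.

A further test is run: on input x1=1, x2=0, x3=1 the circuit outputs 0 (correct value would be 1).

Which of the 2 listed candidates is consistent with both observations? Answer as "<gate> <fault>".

Evaluate each candidate on input x1=1, x2=0, x3=1:
  U4 stuck-at-0: U1=0, U2=0, U3=1, U4=0 [stuck-at-0], U5=1 → 1 — eliminated
  U5 stuck-at-0: U1=0, U2=0, U3=1, U4=0, U5=0 [stuck-at-0] → 0 — matches
Only U5 stuck-at-0 reproduces the observed 0.

U5 stuck-at-0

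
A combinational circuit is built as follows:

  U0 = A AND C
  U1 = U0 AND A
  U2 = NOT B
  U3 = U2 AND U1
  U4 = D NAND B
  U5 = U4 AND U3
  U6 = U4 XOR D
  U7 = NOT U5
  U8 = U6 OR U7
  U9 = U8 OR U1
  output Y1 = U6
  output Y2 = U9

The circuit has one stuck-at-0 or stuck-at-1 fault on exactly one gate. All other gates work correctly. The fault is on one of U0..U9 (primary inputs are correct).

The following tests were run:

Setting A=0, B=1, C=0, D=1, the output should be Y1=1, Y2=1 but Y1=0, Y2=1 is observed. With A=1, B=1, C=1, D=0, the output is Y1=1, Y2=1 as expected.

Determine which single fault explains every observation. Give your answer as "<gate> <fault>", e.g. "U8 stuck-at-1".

U4 stuck-at-1

Fault-free values for test 1 (A=0, B=1, C=0, D=1): U0=0, U1=0, U2=0, U3=0, U4=0, U5=0, U6=1, U7=1, U8=1, U9=1, giving Y1=1, Y2=1. Observed Y1=0, Y2=1.
Test 1: faults giving observed Y1=0, Y2=1 are {U4 stuck-at-1, U6 stuck-at-0}.
Test 2 (A=1, B=1, C=1, D=0): fault-free U0=1, U1=1, U2=0, U3=0, U4=1, U5=0, U6=1, U7=1, U8=1, U9=1 → Y1=1, Y2=1; observed Y1=1, Y2=1. Eliminates U6 stuck-at-0.
Only U4 stuck-at-1 is consistent with every test.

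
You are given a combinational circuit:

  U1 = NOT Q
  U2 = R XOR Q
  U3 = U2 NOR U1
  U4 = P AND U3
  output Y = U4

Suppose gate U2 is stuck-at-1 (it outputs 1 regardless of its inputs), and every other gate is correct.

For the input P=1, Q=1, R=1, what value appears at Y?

Propagate with U2 forced: U1=0, U2=1 [stuck-at-1], U3=0, U4=0.
So Y = 0. (Without the fault it would be 1.)

0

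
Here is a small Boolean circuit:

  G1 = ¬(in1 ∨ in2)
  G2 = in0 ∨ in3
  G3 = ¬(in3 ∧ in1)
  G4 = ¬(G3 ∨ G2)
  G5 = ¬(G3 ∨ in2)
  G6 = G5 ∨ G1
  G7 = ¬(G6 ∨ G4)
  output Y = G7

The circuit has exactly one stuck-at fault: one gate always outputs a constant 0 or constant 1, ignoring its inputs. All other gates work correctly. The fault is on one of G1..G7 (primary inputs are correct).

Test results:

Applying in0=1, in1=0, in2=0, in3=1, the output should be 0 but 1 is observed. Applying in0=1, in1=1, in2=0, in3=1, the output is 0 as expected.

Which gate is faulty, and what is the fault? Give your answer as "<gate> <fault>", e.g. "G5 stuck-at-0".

Fault-free values for test 1 (in0=1, in1=0, in2=0, in3=1): G1=1, G2=1, G3=1, G4=0, G5=0, G6=1, G7=0, giving Y=0. Observed 1.
Test 1: faults giving observed 1 are {G1 stuck-at-0, G6 stuck-at-0, G7 stuck-at-1}.
Test 2 (in0=1, in1=1, in2=0, in3=1): fault-free G1=0, G2=1, G3=0, G4=0, G5=1, G6=1, G7=0 → 0; observed 0. Eliminates G6 stuck-at-0, G7 stuck-at-1.
Only G1 stuck-at-0 is consistent with every test.

G1 stuck-at-0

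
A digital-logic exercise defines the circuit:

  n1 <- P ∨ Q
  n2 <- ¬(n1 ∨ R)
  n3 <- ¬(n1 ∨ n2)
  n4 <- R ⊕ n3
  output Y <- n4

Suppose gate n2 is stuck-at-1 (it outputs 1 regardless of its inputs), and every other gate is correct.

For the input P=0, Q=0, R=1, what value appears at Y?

1

Propagate with n2 forced: n1=0, n2=1 [stuck-at-1], n3=0, n4=1.
So Y = 1. (Without the fault it would be 0.)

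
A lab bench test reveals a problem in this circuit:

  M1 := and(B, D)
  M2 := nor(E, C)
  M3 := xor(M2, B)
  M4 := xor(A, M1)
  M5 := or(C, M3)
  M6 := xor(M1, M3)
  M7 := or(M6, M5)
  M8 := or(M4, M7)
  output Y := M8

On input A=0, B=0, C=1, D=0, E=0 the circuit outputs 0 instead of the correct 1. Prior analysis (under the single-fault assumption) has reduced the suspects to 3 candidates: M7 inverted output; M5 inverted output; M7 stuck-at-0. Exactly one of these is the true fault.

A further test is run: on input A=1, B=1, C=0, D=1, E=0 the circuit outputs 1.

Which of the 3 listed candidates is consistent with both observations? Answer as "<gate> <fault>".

Evaluate each candidate on input A=1, B=1, C=0, D=1, E=0:
  M7 inverted output: M1=1, M2=1, M3=0, M4=0, M5=0, M6=1, M7=0 [inverted output], M8=0 → 0 — eliminated
  M5 inverted output: M1=1, M2=1, M3=0, M4=0, M5=1 [inverted output], M6=1, M7=1, M8=1 → 1 — matches
  M7 stuck-at-0: M1=1, M2=1, M3=0, M4=0, M5=0, M6=1, M7=0 [stuck-at-0], M8=0 → 0 — eliminated
Only M5 inverted output reproduces the observed 1.

M5 inverted output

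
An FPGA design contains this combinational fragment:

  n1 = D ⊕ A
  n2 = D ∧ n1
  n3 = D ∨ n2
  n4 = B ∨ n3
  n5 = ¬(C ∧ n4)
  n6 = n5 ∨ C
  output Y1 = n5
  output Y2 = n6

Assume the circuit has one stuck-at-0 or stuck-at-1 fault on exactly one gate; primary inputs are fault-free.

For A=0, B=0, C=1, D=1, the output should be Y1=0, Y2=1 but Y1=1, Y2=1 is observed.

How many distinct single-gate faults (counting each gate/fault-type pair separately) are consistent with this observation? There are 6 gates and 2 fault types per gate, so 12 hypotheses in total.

Fault-free: n1=1, n2=1, n3=1, n4=1, n5=0, n6=1 → Y1=0, Y2=1. Observed Y1=1, Y2=1.
  n1 stuck-at-0: output Y1=0, Y2=1 ✗
  n1 stuck-at-1: output Y1=0, Y2=1 ✗
  n2 stuck-at-0: output Y1=0, Y2=1 ✗
  n2 stuck-at-1: output Y1=0, Y2=1 ✗
  n3 stuck-at-0: output Y1=1, Y2=1 ✓
  n3 stuck-at-1: output Y1=0, Y2=1 ✗
  n4 stuck-at-0: output Y1=1, Y2=1 ✓
  n4 stuck-at-1: output Y1=0, Y2=1 ✗
  n5 stuck-at-0: output Y1=0, Y2=1 ✗
  n5 stuck-at-1: output Y1=1, Y2=1 ✓
  n6 stuck-at-0: output Y1=0, Y2=0 ✗
  n6 stuck-at-1: output Y1=0, Y2=1 ✗
Consistent faults: {n3 stuck-at-0, n4 stuck-at-0, n5 stuck-at-1} — 3 in all.

3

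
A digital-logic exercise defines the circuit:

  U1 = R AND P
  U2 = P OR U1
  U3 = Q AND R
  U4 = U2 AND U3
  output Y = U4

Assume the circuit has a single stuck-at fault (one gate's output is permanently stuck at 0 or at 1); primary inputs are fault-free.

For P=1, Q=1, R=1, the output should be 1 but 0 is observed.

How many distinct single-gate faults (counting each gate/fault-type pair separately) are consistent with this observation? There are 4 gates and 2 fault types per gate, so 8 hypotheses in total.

Fault-free: U1=1, U2=1, U3=1, U4=1 → 1. Observed 0.
  U1 stuck-at-0: output 1 ✗
  U1 stuck-at-1: output 1 ✗
  U2 stuck-at-0: output 0 ✓
  U2 stuck-at-1: output 1 ✗
  U3 stuck-at-0: output 0 ✓
  U3 stuck-at-1: output 1 ✗
  U4 stuck-at-0: output 0 ✓
  U4 stuck-at-1: output 1 ✗
Consistent faults: {U2 stuck-at-0, U3 stuck-at-0, U4 stuck-at-0} — 3 in all.

3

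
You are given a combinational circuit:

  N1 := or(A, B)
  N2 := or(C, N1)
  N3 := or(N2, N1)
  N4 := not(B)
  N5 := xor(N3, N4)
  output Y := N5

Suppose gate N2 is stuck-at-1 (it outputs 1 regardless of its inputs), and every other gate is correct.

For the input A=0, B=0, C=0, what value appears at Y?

0

Propagate with N2 forced: N1=0, N2=1 [stuck-at-1], N3=1, N4=1, N5=0.
So Y = 0. (Without the fault it would be 1.)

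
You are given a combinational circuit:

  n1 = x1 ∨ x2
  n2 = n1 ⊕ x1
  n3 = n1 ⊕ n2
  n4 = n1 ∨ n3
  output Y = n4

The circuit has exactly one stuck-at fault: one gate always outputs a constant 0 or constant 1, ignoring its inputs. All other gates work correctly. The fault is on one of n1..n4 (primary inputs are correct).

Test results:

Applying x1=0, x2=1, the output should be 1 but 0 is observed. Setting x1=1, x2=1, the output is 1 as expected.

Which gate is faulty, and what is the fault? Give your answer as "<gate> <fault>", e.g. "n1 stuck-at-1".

n1 stuck-at-0

Fault-free values for test 1 (x1=0, x2=1): n1=1, n2=1, n3=0, n4=1, giving Y=1. Observed 0.
Test 1: faults giving observed 0 are {n1 stuck-at-0, n4 stuck-at-0}.
Test 2 (x1=1, x2=1): fault-free n1=1, n2=0, n3=1, n4=1 → 1; observed 1. Eliminates n4 stuck-at-0.
Only n1 stuck-at-0 is consistent with every test.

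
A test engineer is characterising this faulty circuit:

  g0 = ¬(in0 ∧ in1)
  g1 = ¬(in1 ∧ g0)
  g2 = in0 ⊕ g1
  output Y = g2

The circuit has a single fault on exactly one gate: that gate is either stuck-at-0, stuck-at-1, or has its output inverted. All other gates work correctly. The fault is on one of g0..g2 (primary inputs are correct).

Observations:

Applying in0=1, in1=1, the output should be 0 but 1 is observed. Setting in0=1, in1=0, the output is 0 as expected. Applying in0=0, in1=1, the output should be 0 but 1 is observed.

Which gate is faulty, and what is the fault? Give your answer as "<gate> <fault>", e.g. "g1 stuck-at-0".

Fault-free values for test 1 (in0=1, in1=1): g0=0, g1=1, g2=0, giving Y=0. Observed 1.
Test 1: faults giving observed 1 are {g0 stuck-at-1, g0 inverted output, g1 stuck-at-0, g1 inverted output, g2 stuck-at-1, g2 inverted output}.
Test 2 (in0=1, in1=0): fault-free g0=1, g1=1, g2=0 → 0; observed 0. Eliminates g1 stuck-at-0, g1 inverted output, g2 stuck-at-1, g2 inverted output.
Test 3 (in0=0, in1=1): fault-free g0=1, g1=0, g2=0 → 0; observed 1. Eliminates g0 stuck-at-1.
Only g0 inverted output is consistent with every test.

g0 inverted output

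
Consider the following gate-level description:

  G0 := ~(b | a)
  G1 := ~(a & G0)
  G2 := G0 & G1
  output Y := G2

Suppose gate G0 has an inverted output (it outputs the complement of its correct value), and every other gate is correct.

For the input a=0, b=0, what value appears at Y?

Propagate with G0 forced: G0=0 [inverted output], G1=1, G2=0.
So Y = 0. (Without the fault it would be 1.)

0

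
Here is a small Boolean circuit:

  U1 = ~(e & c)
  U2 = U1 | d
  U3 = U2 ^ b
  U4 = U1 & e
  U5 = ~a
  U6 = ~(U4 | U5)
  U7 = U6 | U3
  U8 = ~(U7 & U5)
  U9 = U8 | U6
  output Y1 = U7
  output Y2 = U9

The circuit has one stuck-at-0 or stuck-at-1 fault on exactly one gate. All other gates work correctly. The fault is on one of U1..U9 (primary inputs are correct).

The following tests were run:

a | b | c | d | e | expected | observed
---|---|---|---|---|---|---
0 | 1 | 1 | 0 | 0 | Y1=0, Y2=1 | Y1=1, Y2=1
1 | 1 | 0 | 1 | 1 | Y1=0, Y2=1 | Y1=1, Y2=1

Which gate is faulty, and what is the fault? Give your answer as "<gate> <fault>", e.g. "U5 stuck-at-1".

U6 stuck-at-1

Fault-free values for test 1 (a=0, b=1, c=1, d=0, e=0): U1=1, U2=1, U3=0, U4=0, U5=1, U6=0, U7=0, U8=1, U9=1, giving Y1=0, Y2=1. Observed Y1=1, Y2=1.
Test 1: faults giving observed Y1=1, Y2=1 are {U5 stuck-at-0, U6 stuck-at-1}.
Test 2 (a=1, b=1, c=0, d=1, e=1): fault-free U1=1, U2=1, U3=0, U4=1, U5=0, U6=0, U7=0, U8=1, U9=1 → Y1=0, Y2=1; observed Y1=1, Y2=1. Eliminates U5 stuck-at-0.
Only U6 stuck-at-1 is consistent with every test.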